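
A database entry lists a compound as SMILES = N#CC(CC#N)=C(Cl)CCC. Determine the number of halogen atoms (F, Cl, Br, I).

Halogen atoms appear at heavy-atom position 8 (1×Cl).
Other groups present: 1 alkene, 2 nitrile.
Halogen count: 1.

1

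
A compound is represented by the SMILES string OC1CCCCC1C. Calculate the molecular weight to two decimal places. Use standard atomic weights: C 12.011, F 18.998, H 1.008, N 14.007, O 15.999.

First, the molecular formula is C7H14O (counting implicit H from valence).
  C: 7 × 12.011 = 84.077
  H: 14 × 1.008 = 14.112
  O: 1 × 15.999 = 15.999
Sum: 7×12.011 + 14×1.008 + 1×15.999 = 114.188 → 114.19 g/mol.

114.19 g/mol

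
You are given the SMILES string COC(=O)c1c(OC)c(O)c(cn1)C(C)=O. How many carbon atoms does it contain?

Count every carbon token in the SMILES (each C, including those in ring-closure positions and inside branches).
Carbon count: 10.

10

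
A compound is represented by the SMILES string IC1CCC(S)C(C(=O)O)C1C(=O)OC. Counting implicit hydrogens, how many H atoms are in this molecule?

Walk through each heavy atom and fill implicit hydrogens from standard valence (C 4, N 3, O 2, S 2, halogen 1):
  atom 1: I (halogen, monovalent) → 0 H
  atom 2: C, bond orders sum to 3 (valence 4) → 1 H
  atom 3: C, bond orders sum to 2 (valence 4) → 2 H
  atom 4: C, bond orders sum to 2 (valence 4) → 2 H
  atom 5: C, bond orders sum to 3 (valence 4) → 1 H
  atom 6: S, bond orders sum to 1 (valence 2) → 1 H
  atom 7: C, bond orders sum to 3 (valence 4) → 1 H
  atom 8: C, bond orders sum to 4 (valence 4) → 0 H
  atom 9: O, bond orders sum to 2 (valence 2) → 0 H
  atom 10: O, bond orders sum to 1 (valence 2) → 1 H
  atom 11: C, bond orders sum to 3 (valence 4) → 1 H
  atom 12: C, bond orders sum to 4 (valence 4) → 0 H
  atom 13: O, bond orders sum to 2 (valence 2) → 0 H
  atom 14: O, bond orders sum to 2 (valence 2) → 0 H
  atom 15: C, bond orders sum to 1 (valence 4) → 3 H
Total hydrogens: 13.

13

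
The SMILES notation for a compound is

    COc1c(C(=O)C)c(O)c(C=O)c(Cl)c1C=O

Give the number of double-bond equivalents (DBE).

Molecular formula: C11H9ClO5.
DoU = (2C + 2 + N − H − X) / 2, where X is the halogen count and O/S are ignored.
    = (2·11 + 2 + 0 − 9 − 1) / 2 = 14 / 2 = 7.

7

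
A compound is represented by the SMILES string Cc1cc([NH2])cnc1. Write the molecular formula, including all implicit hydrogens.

Walk through each heavy atom and fill implicit hydrogens from standard valence (C 4, N 3, O 2, S 2, halogen 1); for lowercase aromatic atoms, an aromatic c carries 1 H when it has two neighbours and 0 H with three, and aromatic n carries 0 H:
  atom 1: C, bond orders sum to 1 (valence 4) → 3 H
  atom 2: aromatic c, 3 neighbours → 0 H
  atom 3: aromatic c, 2 neighbours → 1 H
  atom 4: aromatic c, 3 neighbours → 0 H
  atom 5: N with explicit H count 2
  atom 6: aromatic c, 2 neighbours → 1 H
  atom 7: aromatic n, 2 neighbours → 0 H
  atom 8: aromatic c, 2 neighbours → 1 H
Totals → C:6, H:8, N:2.

C6H8N2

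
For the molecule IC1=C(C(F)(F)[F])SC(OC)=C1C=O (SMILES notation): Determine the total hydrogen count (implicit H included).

Walk through each heavy atom and fill implicit hydrogens from standard valence (C 4, N 3, O 2, S 2, halogen 1):
  atom 1: I (halogen, monovalent) → 0 H
  atom 2: C, bond orders sum to 4 (valence 4) → 0 H
  atom 3: C, bond orders sum to 4 (valence 4) → 0 H
  atom 4: C, bond orders sum to 4 (valence 4) → 0 H
  atom 5: F (halogen, monovalent) → 0 H
  atom 6: F (halogen, monovalent) → 0 H
  atom 7: F with explicit H count 0
  atom 8: S, bond orders sum to 2 (valence 2) → 0 H
  atom 9: C, bond orders sum to 4 (valence 4) → 0 H
  atom 10: O, bond orders sum to 2 (valence 2) → 0 H
  atom 11: C, bond orders sum to 1 (valence 4) → 3 H
  atom 12: C, bond orders sum to 4 (valence 4) → 0 H
  atom 13: C, bond orders sum to 3 (valence 4) → 1 H
  atom 14: O, bond orders sum to 2 (valence 2) → 0 H
Total hydrogens: 4.

4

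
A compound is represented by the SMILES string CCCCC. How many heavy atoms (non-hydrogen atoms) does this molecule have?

5

Every atom symbol written in the SMILES (organic subset) is one heavy atom; implicit H are not written.
Heavy atoms by element → C:5.
Total: 5.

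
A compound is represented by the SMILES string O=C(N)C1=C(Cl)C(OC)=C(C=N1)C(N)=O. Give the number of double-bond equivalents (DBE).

6

Degree of unsaturation = (number of rings) + (number of π bonds).
Ring closures in the SMILES: 1.
π bonds: 5 double bonds (each 1 DoU) → 5 DoU from unsaturation.
Total DoU = 1 + 5 = 6.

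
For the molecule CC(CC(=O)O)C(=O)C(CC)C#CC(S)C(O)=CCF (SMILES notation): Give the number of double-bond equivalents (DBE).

5

Molecular formula: C14H19FO4S.
DoU = (2C + 2 + N − H − X) / 2, where X is the halogen count and O/S are ignored.
    = (2·14 + 2 + 0 − 19 − 1) / 2 = 10 / 2 = 5.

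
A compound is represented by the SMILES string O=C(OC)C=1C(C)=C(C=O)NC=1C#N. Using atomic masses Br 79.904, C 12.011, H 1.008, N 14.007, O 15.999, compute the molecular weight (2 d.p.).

192.17 g/mol

First, the molecular formula is C9H8N2O3 (counting implicit H from valence).
  C: 9 × 12.011 = 108.099
  H: 8 × 1.008 = 8.064
  N: 2 × 14.007 = 28.014
  O: 3 × 15.999 = 47.997
Sum: 9×12.011 + 8×1.008 + 2×14.007 + 3×15.999 = 192.174 → 192.17 g/mol.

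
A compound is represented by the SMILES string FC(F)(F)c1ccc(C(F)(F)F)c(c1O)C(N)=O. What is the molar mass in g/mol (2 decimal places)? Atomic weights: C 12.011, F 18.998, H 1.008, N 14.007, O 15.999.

273.13 g/mol

First, the molecular formula is C9H5F6NO2 (counting implicit H from valence).
  C: 9 × 12.011 = 108.099
  F: 6 × 18.998 = 113.988
  H: 5 × 1.008 = 5.040
  N: 1 × 14.007 = 14.007
  O: 2 × 15.999 = 31.998
Sum: 9×12.011 + 6×18.998 + 5×1.008 + 1×14.007 + 2×15.999 = 273.132 → 273.13 g/mol.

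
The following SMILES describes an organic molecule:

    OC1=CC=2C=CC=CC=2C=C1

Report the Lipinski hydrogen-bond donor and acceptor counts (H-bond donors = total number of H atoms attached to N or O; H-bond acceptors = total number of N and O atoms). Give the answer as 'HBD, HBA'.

Donors: find every N or O and count the H atoms it carries.
  atom 1 (O): bond orders sum to 1 → 1 H
Lipinski HBD = 1.
Acceptors: N atoms = 0, O atoms = 1 → HBA = 1.

1, 1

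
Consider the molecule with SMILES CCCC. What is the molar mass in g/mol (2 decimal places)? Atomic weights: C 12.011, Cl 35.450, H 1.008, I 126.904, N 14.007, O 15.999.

58.12 g/mol

First, the molecular formula is C4H10 (counting implicit H from valence).
  C: 4 × 12.011 = 48.044
  H: 10 × 1.008 = 10.080
Sum: 4×12.011 + 10×1.008 = 58.124 → 58.12 g/mol.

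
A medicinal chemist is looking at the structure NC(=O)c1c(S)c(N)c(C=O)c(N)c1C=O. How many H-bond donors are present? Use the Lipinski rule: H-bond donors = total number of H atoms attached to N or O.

6

Donors: find every N or O and count the H atoms it carries.
  atom 1 (N): bond orders sum to 1 → 2 H
  atom 3 (O): bond orders sum to 2 → 0 H
  atom 8 (N): bond orders sum to 1 → 2 H
  atom 11 (O): bond orders sum to 2 → 0 H
  atom 13 (N): bond orders sum to 1 → 2 H
  atom 16 (O): bond orders sum to 2 → 0 H
Lipinski HBD = 6.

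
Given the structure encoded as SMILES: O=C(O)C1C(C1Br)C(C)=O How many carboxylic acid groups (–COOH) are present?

1

The carboxylic acid motif appears at heavy-atom position 2 in the SMILES.
Other groups present: 1 ketone.
Carboxylic acid count: 1.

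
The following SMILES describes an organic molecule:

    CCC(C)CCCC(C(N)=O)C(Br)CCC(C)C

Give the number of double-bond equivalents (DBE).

1

Degree of unsaturation = (number of rings) + (number of π bonds).
Ring closures in the SMILES: 0.
π bonds: 1 double bond (each 1 DoU) → 1 DoU from unsaturation.
Total DoU = 0 + 1 = 1.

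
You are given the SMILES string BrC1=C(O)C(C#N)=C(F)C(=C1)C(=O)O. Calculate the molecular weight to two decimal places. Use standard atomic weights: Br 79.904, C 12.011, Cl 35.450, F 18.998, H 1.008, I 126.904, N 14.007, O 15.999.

First, the molecular formula is C8H3BrFNO3 (counting implicit H from valence).
  Br: 1 × 79.904 = 79.904
  C: 8 × 12.011 = 96.088
  F: 1 × 18.998 = 18.998
  H: 3 × 1.008 = 3.024
  N: 1 × 14.007 = 14.007
  O: 3 × 15.999 = 47.997
Sum: 1×79.904 + 8×12.011 + 1×18.998 + 3×1.008 + 1×14.007 + 3×15.999 = 260.018 → 260.02 g/mol.

260.02 g/mol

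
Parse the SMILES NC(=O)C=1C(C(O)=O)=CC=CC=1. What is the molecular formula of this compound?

Walk through each heavy atom and fill implicit hydrogens from standard valence (C 4, N 3, O 2, S 2, halogen 1):
  atom 1: N, bond orders sum to 1 (valence 3) → 2 H
  atom 2: C, bond orders sum to 4 (valence 4) → 0 H
  atom 3: O, bond orders sum to 2 (valence 2) → 0 H
  atom 4: C, bond orders sum to 4 (valence 4) → 0 H
  atom 5: C, bond orders sum to 4 (valence 4) → 0 H
  atom 6: C, bond orders sum to 4 (valence 4) → 0 H
  atom 7: O, bond orders sum to 1 (valence 2) → 1 H
  atom 8: O, bond orders sum to 2 (valence 2) → 0 H
  atom 9: C, bond orders sum to 3 (valence 4) → 1 H
  atom 10: C, bond orders sum to 3 (valence 4) → 1 H
  atom 11: C, bond orders sum to 3 (valence 4) → 1 H
  atom 12: C, bond orders sum to 3 (valence 4) → 1 H
Totals → C:8, H:7, N:1, O:3.

C8H7NO3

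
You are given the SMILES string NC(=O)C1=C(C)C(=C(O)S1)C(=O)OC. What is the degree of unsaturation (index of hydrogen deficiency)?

5

Molecular formula: C8H9NO4S.
DoU = (2C + 2 + N − H − X) / 2, where X is the halogen count and O/S are ignored.
    = (2·8 + 2 + 1 − 9 − 0) / 2 = 10 / 2 = 5.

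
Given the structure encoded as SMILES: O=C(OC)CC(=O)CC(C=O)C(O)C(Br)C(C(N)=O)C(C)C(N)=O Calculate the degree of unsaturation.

Molecular formula: C14H21BrN2O7.
DoU = (2C + 2 + N − H − X) / 2, where X is the halogen count and O/S are ignored.
    = (2·14 + 2 + 2 − 21 − 1) / 2 = 10 / 2 = 5.

5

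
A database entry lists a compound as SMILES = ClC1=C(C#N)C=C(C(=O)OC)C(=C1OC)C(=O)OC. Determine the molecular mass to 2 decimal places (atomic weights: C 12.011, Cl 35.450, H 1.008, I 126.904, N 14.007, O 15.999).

283.66 g/mol

First, the molecular formula is C12H10ClNO5 (counting implicit H from valence).
  C: 12 × 12.011 = 144.132
  Cl: 1 × 35.450 = 35.450
  H: 10 × 1.008 = 10.080
  N: 1 × 14.007 = 14.007
  O: 5 × 15.999 = 79.995
Sum: 12×12.011 + 1×35.450 + 10×1.008 + 1×14.007 + 5×15.999 = 283.664 → 283.66 g/mol.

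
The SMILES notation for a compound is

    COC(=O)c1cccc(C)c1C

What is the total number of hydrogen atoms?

Walk through each heavy atom and fill implicit hydrogens from standard valence (C 4, N 3, O 2, S 2, halogen 1); for lowercase aromatic atoms, an aromatic c carries 1 H when it has two neighbours and 0 H with three, and aromatic n carries 0 H:
  atom 1: C, bond orders sum to 1 (valence 4) → 3 H
  atom 2: O, bond orders sum to 2 (valence 2) → 0 H
  atom 3: C, bond orders sum to 4 (valence 4) → 0 H
  atom 4: O, bond orders sum to 2 (valence 2) → 0 H
  atom 5: aromatic c, 3 neighbours → 0 H
  atom 6: aromatic c, 2 neighbours → 1 H
  atom 7: aromatic c, 2 neighbours → 1 H
  atom 8: aromatic c, 2 neighbours → 1 H
  atom 9: aromatic c, 3 neighbours → 0 H
  atom 10: C, bond orders sum to 1 (valence 4) → 3 H
  atom 11: aromatic c, 3 neighbours → 0 H
  atom 12: C, bond orders sum to 1 (valence 4) → 3 H
Total hydrogens: 12.

12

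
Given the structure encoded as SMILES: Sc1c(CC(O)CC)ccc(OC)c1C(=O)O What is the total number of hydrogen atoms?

16

Walk through each heavy atom and fill implicit hydrogens from standard valence (C 4, N 3, O 2, S 2, halogen 1); for lowercase aromatic atoms, an aromatic c carries 1 H when it has two neighbours and 0 H with three, and aromatic n carries 0 H:
  atom 1: S, bond orders sum to 1 (valence 2) → 1 H
  atom 2: aromatic c, 3 neighbours → 0 H
  atom 3: aromatic c, 3 neighbours → 0 H
  atom 4: C, bond orders sum to 2 (valence 4) → 2 H
  atom 5: C, bond orders sum to 3 (valence 4) → 1 H
  atom 6: O, bond orders sum to 1 (valence 2) → 1 H
  atom 7: C, bond orders sum to 2 (valence 4) → 2 H
  atom 8: C, bond orders sum to 1 (valence 4) → 3 H
  atom 9: aromatic c, 2 neighbours → 1 H
  atom 10: aromatic c, 2 neighbours → 1 H
  atom 11: aromatic c, 3 neighbours → 0 H
  atom 12: O, bond orders sum to 2 (valence 2) → 0 H
  atom 13: C, bond orders sum to 1 (valence 4) → 3 H
  atom 14: aromatic c, 3 neighbours → 0 H
  atom 15: C, bond orders sum to 4 (valence 4) → 0 H
  atom 16: O, bond orders sum to 2 (valence 2) → 0 H
  atom 17: O, bond orders sum to 1 (valence 2) → 1 H
Total hydrogens: 16.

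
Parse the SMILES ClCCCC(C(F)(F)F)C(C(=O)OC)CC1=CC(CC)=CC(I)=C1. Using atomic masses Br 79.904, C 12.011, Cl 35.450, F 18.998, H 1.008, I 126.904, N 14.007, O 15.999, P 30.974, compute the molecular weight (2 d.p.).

First, the molecular formula is C17H21ClF3IO2 (counting implicit H from valence).
  C: 17 × 12.011 = 204.187
  Cl: 1 × 35.450 = 35.450
  F: 3 × 18.998 = 56.994
  H: 21 × 1.008 = 21.168
  I: 1 × 126.904 = 126.904
  O: 2 × 15.999 = 31.998
Sum: 17×12.011 + 1×35.450 + 3×18.998 + 21×1.008 + 1×126.904 + 2×15.999 = 476.701 → 476.70 g/mol.

476.70 g/mol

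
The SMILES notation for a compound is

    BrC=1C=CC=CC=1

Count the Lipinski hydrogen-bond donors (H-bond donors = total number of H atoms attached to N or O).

0

Donors: find every N or O and count the H atoms it carries.
  (no N or O atoms present)
Lipinski HBD = 0.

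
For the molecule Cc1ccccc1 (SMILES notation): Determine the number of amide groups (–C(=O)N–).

Scan the SMILES for the amide motif — none present.

0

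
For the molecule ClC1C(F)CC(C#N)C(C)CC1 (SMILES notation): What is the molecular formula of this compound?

C9H13ClFN

Walk through each heavy atom and fill implicit hydrogens from standard valence (C 4, N 3, O 2, S 2, halogen 1):
  atom 1: Cl (halogen, monovalent) → 0 H
  atom 2: C, bond orders sum to 3 (valence 4) → 1 H
  atom 3: C, bond orders sum to 3 (valence 4) → 1 H
  atom 4: F (halogen, monovalent) → 0 H
  atom 5: C, bond orders sum to 2 (valence 4) → 2 H
  atom 6: C, bond orders sum to 3 (valence 4) → 1 H
  atom 7: C, bond orders sum to 4 (valence 4) → 0 H
  atom 8: N, bond orders sum to 3 (valence 3) → 0 H
  atom 9: C, bond orders sum to 3 (valence 4) → 1 H
  atom 10: C, bond orders sum to 1 (valence 4) → 3 H
  atom 11: C, bond orders sum to 2 (valence 4) → 2 H
  atom 12: C, bond orders sum to 2 (valence 4) → 2 H
Totals → C:9, H:13, Cl:1, F:1, N:1.
In Hill order: C9H13ClFN.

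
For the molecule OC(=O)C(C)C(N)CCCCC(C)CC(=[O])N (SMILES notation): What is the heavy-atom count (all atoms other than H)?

Every atom symbol written in the SMILES (organic subset) is one heavy atom; implicit H are not written.
Heavy atoms by element → C:12, N:2, O:3.
Total: 17.

17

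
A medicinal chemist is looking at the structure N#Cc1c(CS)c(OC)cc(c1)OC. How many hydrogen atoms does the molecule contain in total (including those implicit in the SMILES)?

11

Walk through each heavy atom and fill implicit hydrogens from standard valence (C 4, N 3, O 2, S 2, halogen 1); for lowercase aromatic atoms, an aromatic c carries 1 H when it has two neighbours and 0 H with three, and aromatic n carries 0 H:
  atom 1: N, bond orders sum to 3 (valence 3) → 0 H
  atom 2: C, bond orders sum to 4 (valence 4) → 0 H
  atom 3: aromatic c, 3 neighbours → 0 H
  atom 4: aromatic c, 3 neighbours → 0 H
  atom 5: C, bond orders sum to 2 (valence 4) → 2 H
  atom 6: S, bond orders sum to 1 (valence 2) → 1 H
  atom 7: aromatic c, 3 neighbours → 0 H
  atom 8: O, bond orders sum to 2 (valence 2) → 0 H
  atom 9: C, bond orders sum to 1 (valence 4) → 3 H
  atom 10: aromatic c, 2 neighbours → 1 H
  atom 11: aromatic c, 3 neighbours → 0 H
  atom 12: aromatic c, 2 neighbours → 1 H
  atom 13: O, bond orders sum to 2 (valence 2) → 0 H
  atom 14: C, bond orders sum to 1 (valence 4) → 3 H
Total hydrogens: 11.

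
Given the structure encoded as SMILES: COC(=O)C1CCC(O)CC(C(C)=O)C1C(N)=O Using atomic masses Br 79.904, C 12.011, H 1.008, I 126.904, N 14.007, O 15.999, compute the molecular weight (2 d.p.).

First, the molecular formula is C12H19NO5 (counting implicit H from valence).
  C: 12 × 12.011 = 144.132
  H: 19 × 1.008 = 19.152
  N: 1 × 14.007 = 14.007
  O: 5 × 15.999 = 79.995
Sum: 12×12.011 + 19×1.008 + 1×14.007 + 5×15.999 = 257.286 → 257.29 g/mol.

257.29 g/mol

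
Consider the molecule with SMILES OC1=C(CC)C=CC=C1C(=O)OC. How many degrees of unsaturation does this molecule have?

5

Degree of unsaturation = (number of rings) + (number of π bonds).
Ring closures in the SMILES: 1.
π bonds: 4 double bonds (each 1 DoU) → 4 DoU from unsaturation.
Total DoU = 1 + 4 = 5.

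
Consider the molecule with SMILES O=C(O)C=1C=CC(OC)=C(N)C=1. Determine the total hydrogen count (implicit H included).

Walk through each heavy atom and fill implicit hydrogens from standard valence (C 4, N 3, O 2, S 2, halogen 1):
  atom 1: O, bond orders sum to 2 (valence 2) → 0 H
  atom 2: C, bond orders sum to 4 (valence 4) → 0 H
  atom 3: O, bond orders sum to 1 (valence 2) → 1 H
  atom 4: C, bond orders sum to 4 (valence 4) → 0 H
  atom 5: C, bond orders sum to 3 (valence 4) → 1 H
  atom 6: C, bond orders sum to 3 (valence 4) → 1 H
  atom 7: C, bond orders sum to 4 (valence 4) → 0 H
  atom 8: O, bond orders sum to 2 (valence 2) → 0 H
  atom 9: C, bond orders sum to 1 (valence 4) → 3 H
  atom 10: C, bond orders sum to 4 (valence 4) → 0 H
  atom 11: N, bond orders sum to 1 (valence 3) → 2 H
  atom 12: C, bond orders sum to 3 (valence 4) → 1 H
Total hydrogens: 9.

9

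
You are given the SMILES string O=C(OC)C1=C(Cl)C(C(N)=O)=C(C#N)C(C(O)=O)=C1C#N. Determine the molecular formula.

Walk through each heavy atom and fill implicit hydrogens from standard valence (C 4, N 3, O 2, S 2, halogen 1):
  atom 1: O, bond orders sum to 2 (valence 2) → 0 H
  atom 2: C, bond orders sum to 4 (valence 4) → 0 H
  atom 3: O, bond orders sum to 2 (valence 2) → 0 H
  atom 4: C, bond orders sum to 1 (valence 4) → 3 H
  atom 5: C, bond orders sum to 4 (valence 4) → 0 H
  atom 6: C, bond orders sum to 4 (valence 4) → 0 H
  atom 7: Cl (halogen, monovalent) → 0 H
  atom 8: C, bond orders sum to 4 (valence 4) → 0 H
  atom 9: C, bond orders sum to 4 (valence 4) → 0 H
  atom 10: N, bond orders sum to 1 (valence 3) → 2 H
  atom 11: O, bond orders sum to 2 (valence 2) → 0 H
  atom 12: C, bond orders sum to 4 (valence 4) → 0 H
  atom 13: C, bond orders sum to 4 (valence 4) → 0 H
  atom 14: N, bond orders sum to 3 (valence 3) → 0 H
  atom 15: C, bond orders sum to 4 (valence 4) → 0 H
  atom 16: C, bond orders sum to 4 (valence 4) → 0 H
  atom 17: O, bond orders sum to 1 (valence 2) → 1 H
  atom 18: O, bond orders sum to 2 (valence 2) → 0 H
  atom 19: C, bond orders sum to 4 (valence 4) → 0 H
  atom 20: C, bond orders sum to 4 (valence 4) → 0 H
  atom 21: N, bond orders sum to 3 (valence 3) → 0 H
Totals → C:12, H:6, Cl:1, N:3, O:5.
In Hill order: C12H6ClN3O5.

C12H6ClN3O5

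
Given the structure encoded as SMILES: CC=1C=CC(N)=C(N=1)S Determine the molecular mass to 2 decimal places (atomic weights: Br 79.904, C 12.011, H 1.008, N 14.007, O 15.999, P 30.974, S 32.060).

140.20 g/mol

First, the molecular formula is C6H8N2S (counting implicit H from valence).
  C: 6 × 12.011 = 72.066
  H: 8 × 1.008 = 8.064
  N: 2 × 14.007 = 28.014
  S: 1 × 32.060 = 32.060
Sum: 6×12.011 + 8×1.008 + 2×14.007 + 1×32.060 = 140.204 → 140.20 g/mol.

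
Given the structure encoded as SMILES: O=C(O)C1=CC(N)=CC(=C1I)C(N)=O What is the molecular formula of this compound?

Walk through each heavy atom and fill implicit hydrogens from standard valence (C 4, N 3, O 2, S 2, halogen 1):
  atom 1: O, bond orders sum to 2 (valence 2) → 0 H
  atom 2: C, bond orders sum to 4 (valence 4) → 0 H
  atom 3: O, bond orders sum to 1 (valence 2) → 1 H
  atom 4: C, bond orders sum to 4 (valence 4) → 0 H
  atom 5: C, bond orders sum to 3 (valence 4) → 1 H
  atom 6: C, bond orders sum to 4 (valence 4) → 0 H
  atom 7: N, bond orders sum to 1 (valence 3) → 2 H
  atom 8: C, bond orders sum to 3 (valence 4) → 1 H
  atom 9: C, bond orders sum to 4 (valence 4) → 0 H
  atom 10: C, bond orders sum to 4 (valence 4) → 0 H
  atom 11: I (halogen, monovalent) → 0 H
  atom 12: C, bond orders sum to 4 (valence 4) → 0 H
  atom 13: N, bond orders sum to 1 (valence 3) → 2 H
  atom 14: O, bond orders sum to 2 (valence 2) → 0 H
Totals → C:8, H:7, I:1, N:2, O:3.

C8H7IN2O3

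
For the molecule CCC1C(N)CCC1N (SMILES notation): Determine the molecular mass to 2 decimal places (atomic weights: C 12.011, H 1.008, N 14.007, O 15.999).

First, the molecular formula is C7H16N2 (counting implicit H from valence).
  C: 7 × 12.011 = 84.077
  H: 16 × 1.008 = 16.128
  N: 2 × 14.007 = 28.014
Sum: 7×12.011 + 16×1.008 + 2×14.007 = 128.219 → 128.22 g/mol.

128.22 g/mol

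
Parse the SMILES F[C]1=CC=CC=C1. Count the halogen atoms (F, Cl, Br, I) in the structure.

Halogen atoms appear at heavy-atom position 1 (1×F).
Halogen count: 1.

1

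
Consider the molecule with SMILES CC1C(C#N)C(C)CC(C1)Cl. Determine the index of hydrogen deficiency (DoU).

3

Degree of unsaturation = (number of rings) + (number of π bonds).
Ring closures in the SMILES: 1.
π bonds: 1 triple bond (each 2 DoU) → 2 DoU from unsaturation.
Total DoU = 1 + 2 = 3.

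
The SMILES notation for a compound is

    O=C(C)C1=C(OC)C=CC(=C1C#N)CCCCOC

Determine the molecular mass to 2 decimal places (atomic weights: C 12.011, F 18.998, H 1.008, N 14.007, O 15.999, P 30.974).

First, the molecular formula is C15H19NO3 (counting implicit H from valence).
  C: 15 × 12.011 = 180.165
  H: 19 × 1.008 = 19.152
  N: 1 × 14.007 = 14.007
  O: 3 × 15.999 = 47.997
Sum: 15×12.011 + 19×1.008 + 1×14.007 + 3×15.999 = 261.321 → 261.32 g/mol.

261.32 g/mol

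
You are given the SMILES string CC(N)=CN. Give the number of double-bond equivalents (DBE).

1

Molecular formula: C3H8N2.
DoU = (2C + 2 + N − H − X) / 2, where X is the halogen count and O/S are ignored.
    = (2·3 + 2 + 2 − 8 − 0) / 2 = 2 / 2 = 1.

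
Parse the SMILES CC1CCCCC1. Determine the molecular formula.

C7H14

Walk through each heavy atom and fill implicit hydrogens from standard valence (C 4, N 3, O 2, S 2, halogen 1):
  atom 1: C, bond orders sum to 1 (valence 4) → 3 H
  atom 2: C, bond orders sum to 3 (valence 4) → 1 H
  atom 3: C, bond orders sum to 2 (valence 4) → 2 H
  atom 4: C, bond orders sum to 2 (valence 4) → 2 H
  atom 5: C, bond orders sum to 2 (valence 4) → 2 H
  atom 6: C, bond orders sum to 2 (valence 4) → 2 H
  atom 7: C, bond orders sum to 2 (valence 4) → 2 H
Totals → C:7, H:14.
In Hill order: C7H14.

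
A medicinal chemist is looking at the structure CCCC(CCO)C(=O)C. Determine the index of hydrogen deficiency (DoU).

Molecular formula: C8H16O2.
DoU = (2C + 2 + N − H − X) / 2, where X is the halogen count and O/S are ignored.
    = (2·8 + 2 + 0 − 16 − 0) / 2 = 2 / 2 = 1.

1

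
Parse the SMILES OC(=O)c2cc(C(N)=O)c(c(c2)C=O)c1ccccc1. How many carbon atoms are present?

15

Count every carbon token in the SMILES (each C, including those in ring-closure positions and inside branches).
Carbon count: 15.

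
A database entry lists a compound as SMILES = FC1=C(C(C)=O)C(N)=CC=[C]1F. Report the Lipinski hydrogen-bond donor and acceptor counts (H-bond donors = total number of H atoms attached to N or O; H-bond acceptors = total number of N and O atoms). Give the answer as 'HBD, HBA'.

Donors: find every N or O and count the H atoms it carries.
  atom 6 (O): bond orders sum to 2 → 0 H
  atom 8 (N): bond orders sum to 1 → 2 H
Lipinski HBD = 2.
Acceptors: N atoms = 1, O atoms = 1 → HBA = 2.

2, 2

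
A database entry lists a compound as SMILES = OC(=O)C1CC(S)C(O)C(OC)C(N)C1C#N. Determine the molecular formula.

C10H16N2O4S

Walk through each heavy atom and fill implicit hydrogens from standard valence (C 4, N 3, O 2, S 2, halogen 1):
  atom 1: O, bond orders sum to 1 (valence 2) → 1 H
  atom 2: C, bond orders sum to 4 (valence 4) → 0 H
  atom 3: O, bond orders sum to 2 (valence 2) → 0 H
  atom 4: C, bond orders sum to 3 (valence 4) → 1 H
  atom 5: C, bond orders sum to 2 (valence 4) → 2 H
  atom 6: C, bond orders sum to 3 (valence 4) → 1 H
  atom 7: S, bond orders sum to 1 (valence 2) → 1 H
  atom 8: C, bond orders sum to 3 (valence 4) → 1 H
  atom 9: O, bond orders sum to 1 (valence 2) → 1 H
  atom 10: C, bond orders sum to 3 (valence 4) → 1 H
  atom 11: O, bond orders sum to 2 (valence 2) → 0 H
  atom 12: C, bond orders sum to 1 (valence 4) → 3 H
  atom 13: C, bond orders sum to 3 (valence 4) → 1 H
  atom 14: N, bond orders sum to 1 (valence 3) → 2 H
  atom 15: C, bond orders sum to 3 (valence 4) → 1 H
  atom 16: C, bond orders sum to 4 (valence 4) → 0 H
  atom 17: N, bond orders sum to 3 (valence 3) → 0 H
Totals → C:10, H:16, N:2, O:4, S:1.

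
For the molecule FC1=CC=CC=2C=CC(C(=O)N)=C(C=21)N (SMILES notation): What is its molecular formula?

C11H9FN2O

Walk through each heavy atom and fill implicit hydrogens from standard valence (C 4, N 3, O 2, S 2, halogen 1):
  atom 1: F (halogen, monovalent) → 0 H
  atom 2: C, bond orders sum to 4 (valence 4) → 0 H
  atom 3: C, bond orders sum to 3 (valence 4) → 1 H
  atom 4: C, bond orders sum to 3 (valence 4) → 1 H
  atom 5: C, bond orders sum to 3 (valence 4) → 1 H
  atom 6: C, bond orders sum to 4 (valence 4) → 0 H
  atom 7: C, bond orders sum to 3 (valence 4) → 1 H
  atom 8: C, bond orders sum to 3 (valence 4) → 1 H
  atom 9: C, bond orders sum to 4 (valence 4) → 0 H
  atom 10: C, bond orders sum to 4 (valence 4) → 0 H
  atom 11: O, bond orders sum to 2 (valence 2) → 0 H
  atom 12: N, bond orders sum to 1 (valence 3) → 2 H
  atom 13: C, bond orders sum to 4 (valence 4) → 0 H
  atom 14: C, bond orders sum to 4 (valence 4) → 0 H
  atom 15: N, bond orders sum to 1 (valence 3) → 2 H
Totals → C:11, H:9, F:1, N:2, O:1.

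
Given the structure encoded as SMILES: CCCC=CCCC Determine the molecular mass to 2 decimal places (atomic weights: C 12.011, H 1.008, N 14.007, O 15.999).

112.22 g/mol

First, the molecular formula is C8H16 (counting implicit H from valence).
  C: 8 × 12.011 = 96.088
  H: 16 × 1.008 = 16.128
Sum: 8×12.011 + 16×1.008 = 112.216 → 112.22 g/mol.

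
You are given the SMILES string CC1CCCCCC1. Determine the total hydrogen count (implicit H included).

16

Walk through each heavy atom and fill implicit hydrogens from standard valence (C 4, N 3, O 2, S 2, halogen 1):
  atom 1: C, bond orders sum to 1 (valence 4) → 3 H
  atom 2: C, bond orders sum to 3 (valence 4) → 1 H
  atom 3: C, bond orders sum to 2 (valence 4) → 2 H
  atom 4: C, bond orders sum to 2 (valence 4) → 2 H
  atom 5: C, bond orders sum to 2 (valence 4) → 2 H
  atom 6: C, bond orders sum to 2 (valence 4) → 2 H
  atom 7: C, bond orders sum to 2 (valence 4) → 2 H
  atom 8: C, bond orders sum to 2 (valence 4) → 2 H
Total hydrogens: 16.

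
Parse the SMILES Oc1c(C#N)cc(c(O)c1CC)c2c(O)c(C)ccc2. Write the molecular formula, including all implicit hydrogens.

C16H15NO3

Walk through each heavy atom and fill implicit hydrogens from standard valence (C 4, N 3, O 2, S 2, halogen 1); for lowercase aromatic atoms, an aromatic c carries 1 H when it has two neighbours and 0 H with three, and aromatic n carries 0 H:
  atom 1: O, bond orders sum to 1 (valence 2) → 1 H
  atom 2: aromatic c, 3 neighbours → 0 H
  atom 3: aromatic c, 3 neighbours → 0 H
  atom 4: C, bond orders sum to 4 (valence 4) → 0 H
  atom 5: N, bond orders sum to 3 (valence 3) → 0 H
  atom 6: aromatic c, 2 neighbours → 1 H
  atom 7: aromatic c, 3 neighbours → 0 H
  atom 8: aromatic c, 3 neighbours → 0 H
  atom 9: O, bond orders sum to 1 (valence 2) → 1 H
  atom 10: aromatic c, 3 neighbours → 0 H
  atom 11: C, bond orders sum to 2 (valence 4) → 2 H
  atom 12: C, bond orders sum to 1 (valence 4) → 3 H
  atom 13: aromatic c, 3 neighbours → 0 H
  atom 14: aromatic c, 3 neighbours → 0 H
  atom 15: O, bond orders sum to 1 (valence 2) → 1 H
  atom 16: aromatic c, 3 neighbours → 0 H
  atom 17: C, bond orders sum to 1 (valence 4) → 3 H
  atom 18: aromatic c, 2 neighbours → 1 H
  atom 19: aromatic c, 2 neighbours → 1 H
  atom 20: aromatic c, 2 neighbours → 1 H
Totals → C:16, H:15, N:1, O:3.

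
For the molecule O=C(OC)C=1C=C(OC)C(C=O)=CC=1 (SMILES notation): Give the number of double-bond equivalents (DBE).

Molecular formula: C10H10O4.
DoU = (2C + 2 + N − H − X) / 2, where X is the halogen count and O/S are ignored.
    = (2·10 + 2 + 0 − 10 − 0) / 2 = 12 / 2 = 6.

6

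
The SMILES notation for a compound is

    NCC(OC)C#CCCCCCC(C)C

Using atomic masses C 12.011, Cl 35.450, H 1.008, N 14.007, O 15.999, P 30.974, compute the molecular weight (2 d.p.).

211.35 g/mol

First, the molecular formula is C13H25NO (counting implicit H from valence).
  C: 13 × 12.011 = 156.143
  H: 25 × 1.008 = 25.200
  N: 1 × 14.007 = 14.007
  O: 1 × 15.999 = 15.999
Sum: 13×12.011 + 25×1.008 + 1×14.007 + 1×15.999 = 211.349 → 211.35 g/mol.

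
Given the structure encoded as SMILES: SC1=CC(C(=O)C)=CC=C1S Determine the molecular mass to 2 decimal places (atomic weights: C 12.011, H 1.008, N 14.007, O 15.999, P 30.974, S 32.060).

First, the molecular formula is C8H8OS2 (counting implicit H from valence).
  C: 8 × 12.011 = 96.088
  H: 8 × 1.008 = 8.064
  O: 1 × 15.999 = 15.999
  S: 2 × 32.060 = 64.120
Sum: 8×12.011 + 8×1.008 + 1×15.999 + 2×32.060 = 184.271 → 184.27 g/mol.

184.27 g/mol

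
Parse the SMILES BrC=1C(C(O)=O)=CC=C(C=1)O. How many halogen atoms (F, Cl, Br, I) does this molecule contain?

1

Halogen atoms appear at heavy-atom position 1 (1×Br).
Other groups present: 1 carboxylic acid, 1 hydroxyl.
Halogen count: 1.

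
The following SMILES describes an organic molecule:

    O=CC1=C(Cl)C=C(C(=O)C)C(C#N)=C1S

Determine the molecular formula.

C10H6ClNO2S

Walk through each heavy atom and fill implicit hydrogens from standard valence (C 4, N 3, O 2, S 2, halogen 1):
  atom 1: O, bond orders sum to 2 (valence 2) → 0 H
  atom 2: C, bond orders sum to 3 (valence 4) → 1 H
  atom 3: C, bond orders sum to 4 (valence 4) → 0 H
  atom 4: C, bond orders sum to 4 (valence 4) → 0 H
  atom 5: Cl (halogen, monovalent) → 0 H
  atom 6: C, bond orders sum to 3 (valence 4) → 1 H
  atom 7: C, bond orders sum to 4 (valence 4) → 0 H
  atom 8: C, bond orders sum to 4 (valence 4) → 0 H
  atom 9: O, bond orders sum to 2 (valence 2) → 0 H
  atom 10: C, bond orders sum to 1 (valence 4) → 3 H
  atom 11: C, bond orders sum to 4 (valence 4) → 0 H
  atom 12: C, bond orders sum to 4 (valence 4) → 0 H
  atom 13: N, bond orders sum to 3 (valence 3) → 0 H
  atom 14: C, bond orders sum to 4 (valence 4) → 0 H
  atom 15: S, bond orders sum to 1 (valence 2) → 1 H
Totals → C:10, H:6, Cl:1, N:1, O:2, S:1.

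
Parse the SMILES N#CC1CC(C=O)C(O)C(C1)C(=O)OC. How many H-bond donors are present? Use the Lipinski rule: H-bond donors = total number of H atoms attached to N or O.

1

Donors: find every N or O and count the H atoms it carries.
  atom 1 (N): bond orders sum to 3 → 0 H
  atom 7 (O): bond orders sum to 2 → 0 H
  atom 9 (O): bond orders sum to 1 → 1 H
  atom 13 (O): bond orders sum to 2 → 0 H
  atom 14 (O): bond orders sum to 2 → 0 H
Lipinski HBD = 1.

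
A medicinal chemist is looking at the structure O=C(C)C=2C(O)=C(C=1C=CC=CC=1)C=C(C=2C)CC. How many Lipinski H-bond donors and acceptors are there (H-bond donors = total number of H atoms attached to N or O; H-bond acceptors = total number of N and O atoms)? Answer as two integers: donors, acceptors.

1, 2

Donors: find every N or O and count the H atoms it carries.
  atom 1 (O): bond orders sum to 2 → 0 H
  atom 6 (O): bond orders sum to 1 → 1 H
Lipinski HBD = 1.
Acceptors: N atoms = 0, O atoms = 2 → HBA = 2.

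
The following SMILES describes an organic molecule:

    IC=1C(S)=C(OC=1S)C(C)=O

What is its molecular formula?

Walk through each heavy atom and fill implicit hydrogens from standard valence (C 4, N 3, O 2, S 2, halogen 1):
  atom 1: I (halogen, monovalent) → 0 H
  atom 2: C, bond orders sum to 4 (valence 4) → 0 H
  atom 3: C, bond orders sum to 4 (valence 4) → 0 H
  atom 4: S, bond orders sum to 1 (valence 2) → 1 H
  atom 5: C, bond orders sum to 4 (valence 4) → 0 H
  atom 6: O, bond orders sum to 2 (valence 2) → 0 H
  atom 7: C, bond orders sum to 4 (valence 4) → 0 H
  atom 8: S, bond orders sum to 1 (valence 2) → 1 H
  atom 9: C, bond orders sum to 4 (valence 4) → 0 H
  atom 10: C, bond orders sum to 1 (valence 4) → 3 H
  atom 11: O, bond orders sum to 2 (valence 2) → 0 H
Totals → C:6, H:5, I:1, O:2, S:2.
In Hill order: C6H5IO2S2.

C6H5IO2S2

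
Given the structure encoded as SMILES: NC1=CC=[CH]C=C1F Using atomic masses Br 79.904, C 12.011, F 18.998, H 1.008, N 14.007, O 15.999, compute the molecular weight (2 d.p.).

111.12 g/mol

First, the molecular formula is C6H6FN (counting implicit H from valence).
  C: 6 × 12.011 = 72.066
  F: 1 × 18.998 = 18.998
  H: 6 × 1.008 = 6.048
  N: 1 × 14.007 = 14.007
Sum: 6×12.011 + 1×18.998 + 6×1.008 + 1×14.007 = 111.119 → 111.12 g/mol.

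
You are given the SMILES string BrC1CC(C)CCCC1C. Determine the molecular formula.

Walk through each heavy atom and fill implicit hydrogens from standard valence (C 4, N 3, O 2, S 2, halogen 1):
  atom 1: Br (halogen, monovalent) → 0 H
  atom 2: C, bond orders sum to 3 (valence 4) → 1 H
  atom 3: C, bond orders sum to 2 (valence 4) → 2 H
  atom 4: C, bond orders sum to 3 (valence 4) → 1 H
  atom 5: C, bond orders sum to 1 (valence 4) → 3 H
  atom 6: C, bond orders sum to 2 (valence 4) → 2 H
  atom 7: C, bond orders sum to 2 (valence 4) → 2 H
  atom 8: C, bond orders sum to 2 (valence 4) → 2 H
  atom 9: C, bond orders sum to 3 (valence 4) → 1 H
  atom 10: C, bond orders sum to 1 (valence 4) → 3 H
Totals → C:9, H:17, Br:1.
In Hill order: C9H17Br.

C9H17Br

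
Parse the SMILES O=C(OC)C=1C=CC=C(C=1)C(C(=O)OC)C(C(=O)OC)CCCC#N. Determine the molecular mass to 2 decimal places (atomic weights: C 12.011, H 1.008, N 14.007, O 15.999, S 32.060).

347.37 g/mol

First, the molecular formula is C18H21NO6 (counting implicit H from valence).
  C: 18 × 12.011 = 216.198
  H: 21 × 1.008 = 21.168
  N: 1 × 14.007 = 14.007
  O: 6 × 15.999 = 95.994
Sum: 18×12.011 + 21×1.008 + 1×14.007 + 6×15.999 = 347.367 → 347.37 g/mol.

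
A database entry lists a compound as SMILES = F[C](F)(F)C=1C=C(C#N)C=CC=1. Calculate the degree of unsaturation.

6

Degree of unsaturation = (number of rings) + (number of π bonds).
Ring closures in the SMILES: 1.
π bonds: 3 double bonds (each 1 DoU), 1 triple bond (each 2 DoU) → 5 DoU from unsaturation.
Total DoU = 1 + 5 = 6.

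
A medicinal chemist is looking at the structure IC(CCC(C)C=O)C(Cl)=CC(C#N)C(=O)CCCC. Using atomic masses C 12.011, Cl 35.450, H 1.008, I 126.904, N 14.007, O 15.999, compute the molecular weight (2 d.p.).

First, the molecular formula is C15H21ClINO2 (counting implicit H from valence).
  C: 15 × 12.011 = 180.165
  Cl: 1 × 35.450 = 35.450
  H: 21 × 1.008 = 21.168
  I: 1 × 126.904 = 126.904
  N: 1 × 14.007 = 14.007
  O: 2 × 15.999 = 31.998
Sum: 15×12.011 + 1×35.450 + 21×1.008 + 1×126.904 + 1×14.007 + 2×15.999 = 409.692 → 409.69 g/mol.

409.69 g/mol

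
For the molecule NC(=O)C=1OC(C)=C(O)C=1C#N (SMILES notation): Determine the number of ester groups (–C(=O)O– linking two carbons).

0

Scan the SMILES for the ester motif — none present.
Groups that are present: 1 amide, 1 hydroxyl, 1 nitrile.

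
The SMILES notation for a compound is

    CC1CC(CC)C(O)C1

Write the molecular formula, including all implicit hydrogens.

Walk through each heavy atom and fill implicit hydrogens from standard valence (C 4, N 3, O 2, S 2, halogen 1):
  atom 1: C, bond orders sum to 1 (valence 4) → 3 H
  atom 2: C, bond orders sum to 3 (valence 4) → 1 H
  atom 3: C, bond orders sum to 2 (valence 4) → 2 H
  atom 4: C, bond orders sum to 3 (valence 4) → 1 H
  atom 5: C, bond orders sum to 2 (valence 4) → 2 H
  atom 6: C, bond orders sum to 1 (valence 4) → 3 H
  atom 7: C, bond orders sum to 3 (valence 4) → 1 H
  atom 8: O, bond orders sum to 1 (valence 2) → 1 H
  atom 9: C, bond orders sum to 2 (valence 4) → 2 H
Totals → C:8, H:16, O:1.

C8H16O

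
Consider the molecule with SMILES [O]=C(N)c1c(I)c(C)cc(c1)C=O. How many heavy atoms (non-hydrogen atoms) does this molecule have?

Every atom symbol written in the SMILES (organic subset) is one heavy atom; implicit H are not written.
Heavy atoms by element → C:9, I:1, N:1, O:2.
Total: 13.

13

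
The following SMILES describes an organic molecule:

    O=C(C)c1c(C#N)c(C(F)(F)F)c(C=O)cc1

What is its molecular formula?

Walk through each heavy atom and fill implicit hydrogens from standard valence (C 4, N 3, O 2, S 2, halogen 1); for lowercase aromatic atoms, an aromatic c carries 1 H when it has two neighbours and 0 H with three, and aromatic n carries 0 H:
  atom 1: O, bond orders sum to 2 (valence 2) → 0 H
  atom 2: C, bond orders sum to 4 (valence 4) → 0 H
  atom 3: C, bond orders sum to 1 (valence 4) → 3 H
  atom 4: aromatic c, 3 neighbours → 0 H
  atom 5: aromatic c, 3 neighbours → 0 H
  atom 6: C, bond orders sum to 4 (valence 4) → 0 H
  atom 7: N, bond orders sum to 3 (valence 3) → 0 H
  atom 8: aromatic c, 3 neighbours → 0 H
  atom 9: C, bond orders sum to 4 (valence 4) → 0 H
  atom 10: F (halogen, monovalent) → 0 H
  atom 11: F (halogen, monovalent) → 0 H
  atom 12: F (halogen, monovalent) → 0 H
  atom 13: aromatic c, 3 neighbours → 0 H
  atom 14: C, bond orders sum to 3 (valence 4) → 1 H
  atom 15: O, bond orders sum to 2 (valence 2) → 0 H
  atom 16: aromatic c, 2 neighbours → 1 H
  atom 17: aromatic c, 2 neighbours → 1 H
Totals → C:11, H:6, F:3, N:1, O:2.

C11H6F3NO2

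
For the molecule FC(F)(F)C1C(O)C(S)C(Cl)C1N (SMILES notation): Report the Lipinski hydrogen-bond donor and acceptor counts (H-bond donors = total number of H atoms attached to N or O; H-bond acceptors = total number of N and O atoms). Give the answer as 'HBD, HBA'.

Donors: find every N or O and count the H atoms it carries.
  atom 7 (O): bond orders sum to 1 → 1 H
  atom 13 (N): bond orders sum to 1 → 2 H
Lipinski HBD = 3.
Acceptors: N atoms = 1, O atoms = 1 → HBA = 2.

3, 2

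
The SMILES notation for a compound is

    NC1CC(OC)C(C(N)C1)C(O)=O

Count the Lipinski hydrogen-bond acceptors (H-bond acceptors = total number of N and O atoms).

5

N atoms: 2; O atoms: 3.
Lipinski HBA = 2 + 3 = 5.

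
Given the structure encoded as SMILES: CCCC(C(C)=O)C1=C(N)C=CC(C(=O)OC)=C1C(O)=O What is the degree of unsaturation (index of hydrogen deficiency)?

7

Degree of unsaturation = (number of rings) + (number of π bonds).
Ring closures in the SMILES: 1.
π bonds: 6 double bonds (each 1 DoU) → 6 DoU from unsaturation.
Total DoU = 1 + 6 = 7.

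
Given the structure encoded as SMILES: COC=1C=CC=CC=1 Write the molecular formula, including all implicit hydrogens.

C7H8O

Walk through each heavy atom and fill implicit hydrogens from standard valence (C 4, N 3, O 2, S 2, halogen 1):
  atom 1: C, bond orders sum to 1 (valence 4) → 3 H
  atom 2: O, bond orders sum to 2 (valence 2) → 0 H
  atom 3: C, bond orders sum to 4 (valence 4) → 0 H
  atom 4: C, bond orders sum to 3 (valence 4) → 1 H
  atom 5: C, bond orders sum to 3 (valence 4) → 1 H
  atom 6: C, bond orders sum to 3 (valence 4) → 1 H
  atom 7: C, bond orders sum to 3 (valence 4) → 1 H
  atom 8: C, bond orders sum to 3 (valence 4) → 1 H
Totals → C:7, H:8, O:1.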